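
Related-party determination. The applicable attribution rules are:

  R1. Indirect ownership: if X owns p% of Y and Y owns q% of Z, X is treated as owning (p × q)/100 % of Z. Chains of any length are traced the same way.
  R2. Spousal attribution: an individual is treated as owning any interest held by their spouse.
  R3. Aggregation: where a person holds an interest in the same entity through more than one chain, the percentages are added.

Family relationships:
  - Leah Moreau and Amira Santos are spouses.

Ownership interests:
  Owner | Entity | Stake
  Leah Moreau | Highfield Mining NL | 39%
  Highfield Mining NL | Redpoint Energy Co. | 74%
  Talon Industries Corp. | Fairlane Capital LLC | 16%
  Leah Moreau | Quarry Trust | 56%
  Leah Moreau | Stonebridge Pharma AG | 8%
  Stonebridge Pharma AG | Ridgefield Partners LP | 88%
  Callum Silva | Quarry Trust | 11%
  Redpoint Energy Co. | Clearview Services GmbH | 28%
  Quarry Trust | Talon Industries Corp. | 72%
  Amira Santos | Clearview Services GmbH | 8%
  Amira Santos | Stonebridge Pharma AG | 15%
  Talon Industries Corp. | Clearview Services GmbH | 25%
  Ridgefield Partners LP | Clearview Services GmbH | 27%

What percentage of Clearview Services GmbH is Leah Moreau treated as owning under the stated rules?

31.6256%

By spousal attribution (R2), Leah Moreau is treated as also owning Amira Santos's interest in Stonebridge Pharma AG, giving 8% + 15% = 23%.
By spousal attribution (R2), Leah Moreau is treated as owning Amira Santos's 8% interest in Clearview Services GmbH.
Chain via Quarry Trust → Talon Industries Corp. (R1): 56% × 72% × 25% = 10.08% of Clearview Services GmbH.
Chain via Highfield Mining NL → Redpoint Energy Co. (R1): 39% × 74% × 28% = 8.0808% of Clearview Services GmbH.
Chain via Stonebridge Pharma AG → Ridgefield Partners LP (R1): 23% × 88% × 27% = 5.4648% of Clearview Services GmbH.
Direct interest in Clearview Services GmbH: 8%.
Aggregating (R3): 10.08% + 8.0808% + 5.4648% + 8% = 31.6256%.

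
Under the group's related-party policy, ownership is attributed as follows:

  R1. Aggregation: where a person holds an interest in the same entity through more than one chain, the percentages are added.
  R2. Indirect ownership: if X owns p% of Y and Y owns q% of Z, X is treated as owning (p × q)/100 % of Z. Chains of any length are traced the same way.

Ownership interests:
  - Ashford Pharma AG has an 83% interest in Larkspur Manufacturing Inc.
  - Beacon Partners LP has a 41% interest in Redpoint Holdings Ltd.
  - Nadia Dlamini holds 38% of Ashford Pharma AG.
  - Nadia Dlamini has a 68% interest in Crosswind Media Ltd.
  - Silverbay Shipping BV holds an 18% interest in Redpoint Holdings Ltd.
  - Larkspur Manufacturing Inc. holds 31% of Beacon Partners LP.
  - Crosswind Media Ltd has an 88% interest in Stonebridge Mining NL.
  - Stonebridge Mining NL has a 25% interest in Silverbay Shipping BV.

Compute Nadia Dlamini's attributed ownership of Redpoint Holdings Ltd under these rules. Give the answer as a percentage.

6.701534%

Chain via Crosswind Media Ltd → Stonebridge Mining NL → Silverbay Shipping BV (R2): 68% × 88% × 25% × 18% = 2.6928% of Redpoint Holdings Ltd.
Chain via Ashford Pharma AG → Larkspur Manufacturing Inc. → Beacon Partners LP (R2): 38% × 83% × 31% × 41% = 4.008734% of Redpoint Holdings Ltd.
Aggregating (R1): 2.6928% + 4.008734% = 6.701534%.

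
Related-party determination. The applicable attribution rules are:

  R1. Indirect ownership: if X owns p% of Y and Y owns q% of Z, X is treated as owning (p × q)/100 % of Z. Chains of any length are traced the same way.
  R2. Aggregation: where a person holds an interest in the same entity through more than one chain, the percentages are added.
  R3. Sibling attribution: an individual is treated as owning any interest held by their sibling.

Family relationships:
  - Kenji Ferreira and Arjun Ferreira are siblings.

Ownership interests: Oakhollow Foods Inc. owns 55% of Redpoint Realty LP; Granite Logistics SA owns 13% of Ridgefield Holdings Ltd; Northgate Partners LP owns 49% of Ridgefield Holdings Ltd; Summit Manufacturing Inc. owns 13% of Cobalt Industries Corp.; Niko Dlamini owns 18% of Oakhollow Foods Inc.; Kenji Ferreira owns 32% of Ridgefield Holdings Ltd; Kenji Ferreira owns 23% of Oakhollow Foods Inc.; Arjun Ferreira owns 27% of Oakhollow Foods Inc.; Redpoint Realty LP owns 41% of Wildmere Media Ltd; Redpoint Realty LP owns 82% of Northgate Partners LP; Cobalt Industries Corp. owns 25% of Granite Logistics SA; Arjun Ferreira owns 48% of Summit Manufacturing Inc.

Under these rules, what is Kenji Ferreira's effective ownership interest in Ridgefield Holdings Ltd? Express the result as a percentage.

By sibling attribution (R3), Kenji Ferreira is treated as also owning Arjun Ferreira's interest in Oakhollow Foods Inc, giving 23% + 27% = 50%.
By sibling attribution (R3), Kenji Ferreira is treated as owning Arjun Ferreira's 48% interest in Summit Manufacturing Inc.
Chain via Oakhollow Foods Inc. → Redpoint Realty LP → Northgate Partners LP (R1): 50% × 55% × 82% × 49% = 11.0495% of Ridgefield Holdings Ltd.
Direct interest in Ridgefield Holdings Ltd: 32%.
Chain via Summit Manufacturing Inc. → Cobalt Industries Corp. → Granite Logistics SA (R1): 48% × 13% × 25% × 13% = 0.2028% of Ridgefield Holdings Ltd.
Aggregating (R2): 11.0495% + 32% + 0.2028% = 43.2523%.

43.2523%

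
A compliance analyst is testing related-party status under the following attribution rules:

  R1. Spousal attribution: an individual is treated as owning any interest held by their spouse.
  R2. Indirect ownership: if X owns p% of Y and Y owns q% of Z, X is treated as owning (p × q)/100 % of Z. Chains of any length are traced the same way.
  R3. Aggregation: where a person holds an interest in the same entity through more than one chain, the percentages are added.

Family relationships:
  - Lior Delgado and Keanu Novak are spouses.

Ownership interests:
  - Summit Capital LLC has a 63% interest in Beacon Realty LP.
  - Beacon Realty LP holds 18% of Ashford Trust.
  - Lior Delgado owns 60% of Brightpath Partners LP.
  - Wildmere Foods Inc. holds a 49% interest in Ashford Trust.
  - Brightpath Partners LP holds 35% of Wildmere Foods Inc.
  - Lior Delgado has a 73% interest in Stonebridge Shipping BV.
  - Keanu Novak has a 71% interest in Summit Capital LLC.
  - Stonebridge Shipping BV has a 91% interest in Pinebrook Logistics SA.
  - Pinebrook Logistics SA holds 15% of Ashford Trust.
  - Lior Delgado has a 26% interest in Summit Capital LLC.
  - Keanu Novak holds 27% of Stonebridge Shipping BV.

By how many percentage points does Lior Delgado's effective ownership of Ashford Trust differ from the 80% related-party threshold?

By spousal attribution (R1), Lior Delgado is treated as also owning Keanu Novak's interest in Summit Capital LLC, giving 26% + 71% = 97%.
By spousal attribution (R1), Lior Delgado is treated as also owning Keanu Novak's interest in Stonebridge Shipping BV, giving 73% + 27% = 100%.
Chain via Brightpath Partners LP → Wildmere Foods Inc. (R2): 60% × 35% × 49% = 10.29% of Ashford Trust.
Chain via Summit Capital LLC → Beacon Realty LP (R2): 97% × 63% × 18% = 10.9998% of Ashford Trust.
Chain via Stonebridge Shipping BV → Pinebrook Logistics SA (R2): 100% × 91% × 15% = 13.65% of Ashford Trust.
Aggregating (R3): 10.29% + 10.9998% + 13.65% = 34.9398%.
34.9398% falls short of the 80% threshold by 45.0602 percentage points.

45.0602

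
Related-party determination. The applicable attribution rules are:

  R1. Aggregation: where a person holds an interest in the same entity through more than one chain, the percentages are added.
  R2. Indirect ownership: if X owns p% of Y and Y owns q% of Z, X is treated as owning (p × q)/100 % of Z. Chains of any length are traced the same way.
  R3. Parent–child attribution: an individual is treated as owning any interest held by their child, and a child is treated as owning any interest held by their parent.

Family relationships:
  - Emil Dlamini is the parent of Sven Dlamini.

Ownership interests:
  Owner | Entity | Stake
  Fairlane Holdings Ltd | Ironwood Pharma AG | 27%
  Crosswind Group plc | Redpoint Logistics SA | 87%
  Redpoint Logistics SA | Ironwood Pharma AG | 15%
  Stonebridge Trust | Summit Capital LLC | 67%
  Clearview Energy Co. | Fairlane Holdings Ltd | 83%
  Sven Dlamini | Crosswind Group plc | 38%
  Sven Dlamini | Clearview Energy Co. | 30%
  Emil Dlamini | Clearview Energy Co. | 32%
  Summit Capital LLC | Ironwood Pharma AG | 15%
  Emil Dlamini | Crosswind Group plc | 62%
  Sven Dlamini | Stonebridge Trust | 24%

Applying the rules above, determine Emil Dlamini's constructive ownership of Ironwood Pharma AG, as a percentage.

By parent–child attribution (R3), Emil Dlamini is treated as also owning Sven Dlamini's interest in Crosswind Group plc, giving 62% + 38% = 100%.
By parent–child attribution (R3), Emil Dlamini is treated as also owning Sven Dlamini's interest in Clearview Energy Co, giving 32% + 30% = 62%.
By parent–child attribution (R3), Emil Dlamini is treated as owning Sven Dlamini's 24% interest in Stonebridge Trust.
Chain via Crosswind Group plc → Redpoint Logistics SA (R2): 100% × 87% × 15% = 13.05% of Ironwood Pharma AG.
Chain via Clearview Energy Co. → Fairlane Holdings Ltd (R2): 62% × 83% × 27% = 13.8942% of Ironwood Pharma AG.
Chain via Stonebridge Trust → Summit Capital LLC (R2): 24% × 67% × 15% = 2.412% of Ironwood Pharma AG.
Aggregating (R1): 13.05% + 13.8942% + 2.412% = 29.3562%.

29.3562%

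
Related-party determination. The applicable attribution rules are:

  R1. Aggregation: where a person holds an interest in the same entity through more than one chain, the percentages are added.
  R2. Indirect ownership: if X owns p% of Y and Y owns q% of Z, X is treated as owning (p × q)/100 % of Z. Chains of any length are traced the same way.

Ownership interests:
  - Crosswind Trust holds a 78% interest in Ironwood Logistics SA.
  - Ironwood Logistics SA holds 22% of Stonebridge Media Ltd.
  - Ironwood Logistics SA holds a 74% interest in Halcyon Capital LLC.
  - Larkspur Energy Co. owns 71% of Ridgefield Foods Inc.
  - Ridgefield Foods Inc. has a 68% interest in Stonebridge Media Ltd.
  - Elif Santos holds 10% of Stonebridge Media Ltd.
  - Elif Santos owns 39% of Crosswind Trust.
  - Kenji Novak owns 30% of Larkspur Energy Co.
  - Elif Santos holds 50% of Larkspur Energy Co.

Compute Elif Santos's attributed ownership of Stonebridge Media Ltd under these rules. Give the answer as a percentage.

40.8324%

Chain via Larkspur Energy Co. → Ridgefield Foods Inc. (R2): 50% × 71% × 68% = 24.14% of Stonebridge Media Ltd.
Chain via Crosswind Trust → Ironwood Logistics SA (R2): 39% × 78% × 22% = 6.6924% of Stonebridge Media Ltd.
Direct interest in Stonebridge Media Ltd: 10%.
Aggregating (R1): 24.14% + 6.6924% + 10% = 40.8324%.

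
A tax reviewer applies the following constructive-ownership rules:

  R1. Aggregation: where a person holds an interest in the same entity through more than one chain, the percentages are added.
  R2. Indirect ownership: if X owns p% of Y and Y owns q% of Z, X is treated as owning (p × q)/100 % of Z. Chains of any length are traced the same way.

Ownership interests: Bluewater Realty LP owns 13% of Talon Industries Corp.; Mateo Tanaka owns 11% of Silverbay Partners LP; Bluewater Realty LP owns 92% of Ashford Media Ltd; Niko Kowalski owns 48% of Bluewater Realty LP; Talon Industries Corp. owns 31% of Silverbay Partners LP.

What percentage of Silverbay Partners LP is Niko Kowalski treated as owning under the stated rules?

Chain via Bluewater Realty LP → Talon Industries Corp. (R2): 48% × 13% × 31% = 1.9344% of Silverbay Partners LP.

1.9344%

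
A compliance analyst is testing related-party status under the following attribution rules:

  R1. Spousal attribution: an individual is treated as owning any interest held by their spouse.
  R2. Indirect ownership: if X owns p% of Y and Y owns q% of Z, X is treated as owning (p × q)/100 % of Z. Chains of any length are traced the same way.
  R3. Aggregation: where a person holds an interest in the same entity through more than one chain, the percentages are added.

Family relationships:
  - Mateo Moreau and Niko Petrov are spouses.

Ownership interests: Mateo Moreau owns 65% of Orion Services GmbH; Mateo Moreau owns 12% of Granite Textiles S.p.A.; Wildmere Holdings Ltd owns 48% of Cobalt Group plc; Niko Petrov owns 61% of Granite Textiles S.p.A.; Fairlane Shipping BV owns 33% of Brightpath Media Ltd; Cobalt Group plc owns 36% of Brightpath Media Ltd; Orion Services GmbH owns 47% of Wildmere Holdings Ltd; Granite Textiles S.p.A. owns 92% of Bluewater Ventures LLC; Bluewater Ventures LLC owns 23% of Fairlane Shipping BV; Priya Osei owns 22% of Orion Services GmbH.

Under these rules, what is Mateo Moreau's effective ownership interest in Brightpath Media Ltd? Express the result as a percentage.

By spousal attribution (R1), Mateo Moreau is treated as also owning Niko Petrov's interest in Granite Textiles S.p.A, giving 12% + 61% = 73%.
Chain via Orion Services GmbH → Wildmere Holdings Ltd → Cobalt Group plc (R2): 65% × 47% × 48% × 36% = 5.27904% of Brightpath Media Ltd.
Chain via Granite Textiles S.p.A. → Bluewater Ventures LLC → Fairlane Shipping BV (R2): 73% × 92% × 23% × 33% = 5.097444% of Brightpath Media Ltd.
Aggregating (R3): 5.27904% + 5.097444% = 10.376484%.

10.376484%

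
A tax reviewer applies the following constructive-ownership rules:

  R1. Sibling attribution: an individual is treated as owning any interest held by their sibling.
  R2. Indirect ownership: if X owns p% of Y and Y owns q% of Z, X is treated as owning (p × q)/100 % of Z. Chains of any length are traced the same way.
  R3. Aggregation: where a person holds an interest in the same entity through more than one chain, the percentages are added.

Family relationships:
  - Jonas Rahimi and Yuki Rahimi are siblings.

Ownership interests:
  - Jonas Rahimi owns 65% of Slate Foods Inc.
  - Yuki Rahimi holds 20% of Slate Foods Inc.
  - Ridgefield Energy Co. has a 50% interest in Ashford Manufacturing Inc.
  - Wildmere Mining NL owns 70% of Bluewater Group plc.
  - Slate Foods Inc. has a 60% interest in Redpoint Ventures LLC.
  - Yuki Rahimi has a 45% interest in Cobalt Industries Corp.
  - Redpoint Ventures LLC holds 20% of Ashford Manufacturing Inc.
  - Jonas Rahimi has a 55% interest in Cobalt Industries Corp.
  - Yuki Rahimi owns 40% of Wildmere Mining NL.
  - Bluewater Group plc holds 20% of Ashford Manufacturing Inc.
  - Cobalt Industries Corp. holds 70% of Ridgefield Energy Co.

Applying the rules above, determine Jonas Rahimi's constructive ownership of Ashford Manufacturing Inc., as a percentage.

By sibling attribution (R1), Jonas Rahimi is treated as also owning Yuki Rahimi's interest in Cobalt Industries Corp, giving 55% + 45% = 100%.
By sibling attribution (R1), Jonas Rahimi is treated as also owning Yuki Rahimi's interest in Slate Foods Inc, giving 65% + 20% = 85%.
By sibling attribution (R1), Jonas Rahimi is treated as owning Yuki Rahimi's 40% interest in Wildmere Mining NL.
Chain via Cobalt Industries Corp. → Ridgefield Energy Co. (R2): 100% × 70% × 50% = 35% of Ashford Manufacturing Inc.
Chain via Slate Foods Inc. → Redpoint Ventures LLC (R2): 85% × 60% × 20% = 10.2% of Ashford Manufacturing Inc.
Chain via Wildmere Mining NL → Bluewater Group plc (R2): 40% × 70% × 20% = 5.6% of Ashford Manufacturing Inc.
Aggregating (R3): 35% + 10.2% + 5.6% = 50.8%.

50.8%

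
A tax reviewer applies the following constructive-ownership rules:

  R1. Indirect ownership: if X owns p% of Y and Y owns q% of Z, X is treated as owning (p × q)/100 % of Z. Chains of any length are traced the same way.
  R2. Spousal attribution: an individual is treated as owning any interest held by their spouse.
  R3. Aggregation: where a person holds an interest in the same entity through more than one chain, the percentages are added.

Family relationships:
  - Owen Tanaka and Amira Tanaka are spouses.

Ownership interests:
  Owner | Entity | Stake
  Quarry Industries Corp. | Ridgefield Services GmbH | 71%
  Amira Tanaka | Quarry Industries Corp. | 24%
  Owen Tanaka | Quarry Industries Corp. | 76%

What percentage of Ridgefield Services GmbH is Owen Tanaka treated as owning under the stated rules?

71%

By spousal attribution (R2), Owen Tanaka is treated as also owning Amira Tanaka's interest in Quarry Industries Corp, giving 76% + 24% = 100%.
Chain via Quarry Industries Corp. (R1): 100% × 71% = 71% of Ridgefield Services GmbH.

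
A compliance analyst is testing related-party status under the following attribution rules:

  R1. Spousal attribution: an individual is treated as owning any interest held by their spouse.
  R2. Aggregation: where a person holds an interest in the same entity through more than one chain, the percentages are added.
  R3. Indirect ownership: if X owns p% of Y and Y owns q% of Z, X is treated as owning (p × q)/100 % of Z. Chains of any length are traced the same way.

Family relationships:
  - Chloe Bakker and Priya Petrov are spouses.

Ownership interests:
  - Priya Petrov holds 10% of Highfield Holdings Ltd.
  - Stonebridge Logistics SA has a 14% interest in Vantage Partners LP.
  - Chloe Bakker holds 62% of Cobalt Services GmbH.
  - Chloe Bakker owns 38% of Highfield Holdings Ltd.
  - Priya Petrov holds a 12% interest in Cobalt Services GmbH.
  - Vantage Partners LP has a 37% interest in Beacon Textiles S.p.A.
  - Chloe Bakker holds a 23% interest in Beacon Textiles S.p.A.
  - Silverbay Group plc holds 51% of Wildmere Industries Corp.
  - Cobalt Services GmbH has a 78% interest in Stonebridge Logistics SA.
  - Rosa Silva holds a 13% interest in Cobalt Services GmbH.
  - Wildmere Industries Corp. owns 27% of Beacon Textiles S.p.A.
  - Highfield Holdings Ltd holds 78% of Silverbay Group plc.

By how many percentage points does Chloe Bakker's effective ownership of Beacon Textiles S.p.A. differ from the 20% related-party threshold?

11.145384

By spousal attribution (R1), Chloe Bakker is treated as also owning Priya Petrov's interest in Cobalt Services GmbH, giving 62% + 12% = 74%.
By spousal attribution (R1), Chloe Bakker is treated as also owning Priya Petrov's interest in Highfield Holdings Ltd, giving 38% + 10% = 48%.
Chain via Cobalt Services GmbH → Stonebridge Logistics SA → Vantage Partners LP (R3): 74% × 78% × 14% × 37% = 2.989896% of Beacon Textiles S.p.A.
Chain via Highfield Holdings Ltd → Silverbay Group plc → Wildmere Industries Corp. (R3): 48% × 78% × 51% × 27% = 5.155488% of Beacon Textiles S.p.A.
Direct interest in Beacon Textiles S.p.A: 23%.
Aggregating (R2): 2.989896% + 5.155488% + 23% = 31.145384%.
31.145384% exceeds the 20% threshold by 11.145384 percentage points.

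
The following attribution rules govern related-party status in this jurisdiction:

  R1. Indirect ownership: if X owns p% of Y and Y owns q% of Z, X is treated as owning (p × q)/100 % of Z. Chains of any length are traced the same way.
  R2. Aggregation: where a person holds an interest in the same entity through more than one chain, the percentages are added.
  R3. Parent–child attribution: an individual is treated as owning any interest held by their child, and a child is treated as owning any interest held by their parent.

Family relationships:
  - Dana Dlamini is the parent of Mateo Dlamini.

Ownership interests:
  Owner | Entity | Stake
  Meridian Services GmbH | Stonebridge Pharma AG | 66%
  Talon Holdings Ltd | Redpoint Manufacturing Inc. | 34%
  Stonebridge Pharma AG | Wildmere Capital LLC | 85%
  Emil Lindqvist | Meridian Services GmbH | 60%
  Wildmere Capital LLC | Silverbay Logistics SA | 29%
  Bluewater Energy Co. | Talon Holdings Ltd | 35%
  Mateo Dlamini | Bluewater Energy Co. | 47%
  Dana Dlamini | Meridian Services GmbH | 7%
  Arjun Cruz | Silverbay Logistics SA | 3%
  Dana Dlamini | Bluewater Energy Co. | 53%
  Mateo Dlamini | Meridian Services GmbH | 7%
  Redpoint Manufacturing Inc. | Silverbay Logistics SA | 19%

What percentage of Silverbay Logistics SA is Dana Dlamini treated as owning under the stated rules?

By parent–child attribution (R3), Dana Dlamini is treated as also owning Mateo Dlamini's interest in Bluewater Energy Co, giving 53% + 47% = 100%.
By parent–child attribution (R3), Dana Dlamini is treated as also owning Mateo Dlamini's interest in Meridian Services GmbH, giving 7% + 7% = 14%.
Chain via Bluewater Energy Co. → Talon Holdings Ltd → Redpoint Manufacturing Inc. (R1): 100% × 35% × 34% × 19% = 2.261% of Silverbay Logistics SA.
Chain via Meridian Services GmbH → Stonebridge Pharma AG → Wildmere Capital LLC (R1): 14% × 66% × 85% × 29% = 2.27766% of Silverbay Logistics SA.
Aggregating (R2): 2.261% + 2.27766% = 4.53866%.

4.53866%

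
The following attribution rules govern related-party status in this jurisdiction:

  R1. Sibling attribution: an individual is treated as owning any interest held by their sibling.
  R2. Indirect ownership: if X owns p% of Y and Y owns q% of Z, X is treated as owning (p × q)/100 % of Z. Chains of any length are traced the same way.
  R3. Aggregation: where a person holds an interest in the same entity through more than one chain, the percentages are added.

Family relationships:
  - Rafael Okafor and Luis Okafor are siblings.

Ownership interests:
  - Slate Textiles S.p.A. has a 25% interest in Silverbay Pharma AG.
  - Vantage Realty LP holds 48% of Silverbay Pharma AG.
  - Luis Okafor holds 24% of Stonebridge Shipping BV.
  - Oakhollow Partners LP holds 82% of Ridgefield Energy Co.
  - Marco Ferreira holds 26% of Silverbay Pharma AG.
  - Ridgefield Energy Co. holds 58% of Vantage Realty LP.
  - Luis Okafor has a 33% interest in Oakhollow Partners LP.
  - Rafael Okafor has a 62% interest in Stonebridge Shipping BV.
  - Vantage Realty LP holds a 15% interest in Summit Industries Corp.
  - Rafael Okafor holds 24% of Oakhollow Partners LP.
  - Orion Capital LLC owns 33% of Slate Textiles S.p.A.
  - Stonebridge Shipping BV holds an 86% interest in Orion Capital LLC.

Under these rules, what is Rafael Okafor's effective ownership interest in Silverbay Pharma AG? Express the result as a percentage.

By sibling attribution (R1), Rafael Okafor is treated as also owning Luis Okafor's interest in Oakhollow Partners LP, giving 24% + 33% = 57%.
By sibling attribution (R1), Rafael Okafor is treated as also owning Luis Okafor's interest in Stonebridge Shipping BV, giving 62% + 24% = 86%.
Chain via Oakhollow Partners LP → Ridgefield Energy Co. → Vantage Realty LP (R2): 57% × 82% × 58% × 48% = 13.012416% of Silverbay Pharma AG.
Chain via Stonebridge Shipping BV → Orion Capital LLC → Slate Textiles S.p.A. (R2): 86% × 86% × 33% × 25% = 6.1017% of Silverbay Pharma AG.
Aggregating (R3): 13.012416% + 6.1017% = 19.114116%.

19.114116%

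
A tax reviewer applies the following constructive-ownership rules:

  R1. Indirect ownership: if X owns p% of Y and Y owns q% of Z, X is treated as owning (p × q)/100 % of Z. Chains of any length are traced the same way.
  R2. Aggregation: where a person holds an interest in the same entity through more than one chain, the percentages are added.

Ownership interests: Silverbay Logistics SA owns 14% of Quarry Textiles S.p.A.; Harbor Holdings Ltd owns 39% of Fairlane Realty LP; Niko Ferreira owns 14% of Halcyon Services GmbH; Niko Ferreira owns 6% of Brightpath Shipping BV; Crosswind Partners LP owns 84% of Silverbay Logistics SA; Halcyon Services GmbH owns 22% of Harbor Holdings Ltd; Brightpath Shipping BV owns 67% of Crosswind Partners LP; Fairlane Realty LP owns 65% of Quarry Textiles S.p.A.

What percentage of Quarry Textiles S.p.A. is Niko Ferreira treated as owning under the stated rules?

1.253532%

Chain via Brightpath Shipping BV → Crosswind Partners LP → Silverbay Logistics SA (R1): 6% × 67% × 84% × 14% = 0.472752% of Quarry Textiles S.p.A.
Chain via Halcyon Services GmbH → Harbor Holdings Ltd → Fairlane Realty LP (R1): 14% × 22% × 39% × 65% = 0.78078% of Quarry Textiles S.p.A.
Aggregating (R2): 0.472752% + 0.78078% = 1.253532%.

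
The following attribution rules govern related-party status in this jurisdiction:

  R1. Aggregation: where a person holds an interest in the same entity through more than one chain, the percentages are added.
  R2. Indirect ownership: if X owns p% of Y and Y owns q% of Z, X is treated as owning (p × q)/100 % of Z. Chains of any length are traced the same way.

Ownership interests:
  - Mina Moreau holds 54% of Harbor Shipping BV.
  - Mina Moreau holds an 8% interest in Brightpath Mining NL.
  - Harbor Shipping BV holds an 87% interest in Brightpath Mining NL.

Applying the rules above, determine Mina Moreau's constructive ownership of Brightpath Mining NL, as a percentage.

54.98%

Chain via Harbor Shipping BV (R2): 54% × 87% = 46.98% of Brightpath Mining NL.
Direct interest in Brightpath Mining NL: 8%.
Aggregating (R1): 46.98% + 8% = 54.98%.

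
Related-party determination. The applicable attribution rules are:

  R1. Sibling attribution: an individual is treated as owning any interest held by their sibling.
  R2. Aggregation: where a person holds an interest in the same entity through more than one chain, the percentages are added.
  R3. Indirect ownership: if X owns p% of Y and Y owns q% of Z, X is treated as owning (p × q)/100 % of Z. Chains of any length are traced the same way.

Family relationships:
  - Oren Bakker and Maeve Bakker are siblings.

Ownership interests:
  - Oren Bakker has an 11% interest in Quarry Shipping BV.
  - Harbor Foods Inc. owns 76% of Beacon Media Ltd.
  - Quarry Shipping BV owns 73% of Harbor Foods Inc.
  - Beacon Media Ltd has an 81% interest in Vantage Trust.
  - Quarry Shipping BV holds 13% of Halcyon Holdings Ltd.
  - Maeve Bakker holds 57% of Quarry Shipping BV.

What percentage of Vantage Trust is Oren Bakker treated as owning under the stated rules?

By sibling attribution (R1), Oren Bakker is treated as also owning Maeve Bakker's interest in Quarry Shipping BV, giving 11% + 57% = 68%.
Chain via Quarry Shipping BV → Harbor Foods Inc. → Beacon Media Ltd (R3): 68% × 73% × 76% × 81% = 30.558384% of Vantage Trust.

30.558384%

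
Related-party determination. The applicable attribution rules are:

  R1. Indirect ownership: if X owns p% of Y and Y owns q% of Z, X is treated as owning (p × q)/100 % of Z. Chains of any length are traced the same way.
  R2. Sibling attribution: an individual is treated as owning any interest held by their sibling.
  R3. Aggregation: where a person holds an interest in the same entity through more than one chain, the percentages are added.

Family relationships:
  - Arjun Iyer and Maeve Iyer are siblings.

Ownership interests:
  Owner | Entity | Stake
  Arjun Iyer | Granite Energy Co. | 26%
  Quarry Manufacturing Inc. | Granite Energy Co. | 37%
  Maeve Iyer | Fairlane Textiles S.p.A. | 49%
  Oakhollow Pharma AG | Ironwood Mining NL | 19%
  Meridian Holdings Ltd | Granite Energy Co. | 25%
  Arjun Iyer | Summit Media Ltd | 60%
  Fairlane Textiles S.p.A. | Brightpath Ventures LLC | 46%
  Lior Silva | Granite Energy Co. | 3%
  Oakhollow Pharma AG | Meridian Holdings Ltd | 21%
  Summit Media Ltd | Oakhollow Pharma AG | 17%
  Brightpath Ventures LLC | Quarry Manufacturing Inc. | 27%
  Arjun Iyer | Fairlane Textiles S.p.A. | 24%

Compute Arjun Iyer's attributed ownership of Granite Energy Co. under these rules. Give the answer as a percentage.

By sibling attribution (R2), Arjun Iyer is treated as also owning Maeve Iyer's interest in Fairlane Textiles S.p.A, giving 24% + 49% = 73%.
Chain via Fairlane Textiles S.p.A. → Brightpath Ventures LLC → Quarry Manufacturing Inc. (R1): 73% × 46% × 27% × 37% = 3.354642% of Granite Energy Co.
Chain via Summit Media Ltd → Oakhollow Pharma AG → Meridian Holdings Ltd (R1): 60% × 17% × 21% × 25% = 0.5355% of Granite Energy Co.
Direct interest in Granite Energy Co: 26%.
Aggregating (R3): 3.354642% + 0.5355% + 26% = 29.890142%.

29.890142%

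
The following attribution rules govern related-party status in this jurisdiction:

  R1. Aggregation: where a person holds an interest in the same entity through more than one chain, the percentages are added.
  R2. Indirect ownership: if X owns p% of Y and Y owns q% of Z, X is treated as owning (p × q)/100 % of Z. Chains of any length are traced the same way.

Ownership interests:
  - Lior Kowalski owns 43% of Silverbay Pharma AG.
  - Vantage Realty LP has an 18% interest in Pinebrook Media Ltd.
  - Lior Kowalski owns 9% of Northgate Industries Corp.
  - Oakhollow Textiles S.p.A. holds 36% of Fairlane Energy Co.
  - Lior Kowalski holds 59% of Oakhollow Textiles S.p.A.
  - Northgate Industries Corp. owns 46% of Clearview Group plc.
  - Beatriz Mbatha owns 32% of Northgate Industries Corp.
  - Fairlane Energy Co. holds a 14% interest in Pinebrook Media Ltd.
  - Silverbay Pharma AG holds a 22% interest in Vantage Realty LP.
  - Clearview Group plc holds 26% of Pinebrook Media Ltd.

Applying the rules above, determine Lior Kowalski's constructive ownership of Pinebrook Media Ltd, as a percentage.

5.7528%

Chain via Oakhollow Textiles S.p.A. → Fairlane Energy Co. (R2): 59% × 36% × 14% = 2.9736% of Pinebrook Media Ltd.
Chain via Silverbay Pharma AG → Vantage Realty LP (R2): 43% × 22% × 18% = 1.7028% of Pinebrook Media Ltd.
Chain via Northgate Industries Corp. → Clearview Group plc (R2): 9% × 46% × 26% = 1.0764% of Pinebrook Media Ltd.
Aggregating (R1): 2.9736% + 1.7028% + 1.0764% = 5.7528%.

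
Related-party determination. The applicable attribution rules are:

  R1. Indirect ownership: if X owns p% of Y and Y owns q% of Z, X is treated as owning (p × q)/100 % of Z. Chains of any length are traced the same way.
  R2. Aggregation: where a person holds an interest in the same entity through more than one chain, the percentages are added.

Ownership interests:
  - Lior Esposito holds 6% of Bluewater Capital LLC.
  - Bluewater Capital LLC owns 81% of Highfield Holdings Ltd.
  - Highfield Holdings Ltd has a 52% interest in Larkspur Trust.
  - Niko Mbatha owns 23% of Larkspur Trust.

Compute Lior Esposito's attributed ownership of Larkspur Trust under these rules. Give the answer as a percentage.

2.5272%

Chain via Bluewater Capital LLC → Highfield Holdings Ltd (R1): 6% × 81% × 52% = 2.5272% of Larkspur Trust.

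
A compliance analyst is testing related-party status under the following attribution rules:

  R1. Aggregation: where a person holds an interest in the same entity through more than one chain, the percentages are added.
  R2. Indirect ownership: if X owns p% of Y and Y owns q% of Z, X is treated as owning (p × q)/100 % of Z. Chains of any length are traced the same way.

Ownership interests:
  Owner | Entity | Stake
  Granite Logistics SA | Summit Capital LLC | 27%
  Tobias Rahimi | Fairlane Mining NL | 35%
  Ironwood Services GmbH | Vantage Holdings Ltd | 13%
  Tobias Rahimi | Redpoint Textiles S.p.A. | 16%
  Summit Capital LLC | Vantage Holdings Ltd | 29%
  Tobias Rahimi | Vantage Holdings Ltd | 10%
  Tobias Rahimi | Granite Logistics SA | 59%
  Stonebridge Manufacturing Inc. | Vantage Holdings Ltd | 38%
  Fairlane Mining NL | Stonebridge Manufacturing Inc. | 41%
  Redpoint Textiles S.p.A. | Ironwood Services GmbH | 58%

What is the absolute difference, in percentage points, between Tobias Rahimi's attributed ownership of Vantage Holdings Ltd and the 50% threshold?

28.7209

Chain via Redpoint Textiles S.p.A. → Ironwood Services GmbH (R2): 16% × 58% × 13% = 1.2064% of Vantage Holdings Ltd.
Chain via Fairlane Mining NL → Stonebridge Manufacturing Inc. (R2): 35% × 41% × 38% = 5.453% of Vantage Holdings Ltd.
Chain via Granite Logistics SA → Summit Capital LLC (R2): 59% × 27% × 29% = 4.6197% of Vantage Holdings Ltd.
Direct interest in Vantage Holdings Ltd: 10%.
Aggregating (R1): 1.2064% + 5.453% + 4.6197% + 10% = 21.2791%.
21.2791% falls short of the 50% threshold by 28.7209 percentage points.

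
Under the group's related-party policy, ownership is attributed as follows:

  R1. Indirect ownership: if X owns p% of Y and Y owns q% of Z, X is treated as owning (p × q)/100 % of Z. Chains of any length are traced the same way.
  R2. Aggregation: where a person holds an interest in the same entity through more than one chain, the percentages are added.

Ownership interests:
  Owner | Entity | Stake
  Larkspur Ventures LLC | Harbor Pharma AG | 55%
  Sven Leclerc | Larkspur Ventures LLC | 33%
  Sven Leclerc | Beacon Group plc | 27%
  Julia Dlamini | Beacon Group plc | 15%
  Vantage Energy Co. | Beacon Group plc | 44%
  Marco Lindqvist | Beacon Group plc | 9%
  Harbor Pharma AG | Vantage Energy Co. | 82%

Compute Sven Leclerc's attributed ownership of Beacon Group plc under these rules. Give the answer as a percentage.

33.54852%

Chain via Larkspur Ventures LLC → Harbor Pharma AG → Vantage Energy Co. (R1): 33% × 55% × 82% × 44% = 6.54852% of Beacon Group plc.
Direct interest in Beacon Group plc: 27%.
Aggregating (R2): 6.54852% + 27% = 33.54852%.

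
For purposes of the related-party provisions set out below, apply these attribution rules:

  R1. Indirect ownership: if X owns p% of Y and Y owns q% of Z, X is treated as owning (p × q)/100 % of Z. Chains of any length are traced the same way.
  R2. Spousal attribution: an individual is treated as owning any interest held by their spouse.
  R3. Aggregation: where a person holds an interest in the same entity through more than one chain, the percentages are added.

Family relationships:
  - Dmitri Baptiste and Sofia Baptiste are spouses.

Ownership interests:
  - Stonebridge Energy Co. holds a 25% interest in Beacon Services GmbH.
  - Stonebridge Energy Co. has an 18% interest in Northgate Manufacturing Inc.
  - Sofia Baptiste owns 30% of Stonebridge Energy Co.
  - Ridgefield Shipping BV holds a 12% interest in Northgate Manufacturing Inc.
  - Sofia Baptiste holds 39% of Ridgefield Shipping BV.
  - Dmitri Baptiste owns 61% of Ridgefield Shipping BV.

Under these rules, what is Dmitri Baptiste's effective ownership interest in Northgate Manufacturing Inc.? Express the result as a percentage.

By spousal attribution (R2), Dmitri Baptiste is treated as also owning Sofia Baptiste's interest in Ridgefield Shipping BV, giving 61% + 39% = 100%.
By spousal attribution (R2), Dmitri Baptiste is treated as owning Sofia Baptiste's 30% interest in Stonebridge Energy Co.
Chain via Ridgefield Shipping BV (R1): 100% × 12% = 12% of Northgate Manufacturing Inc.
Chain via Stonebridge Energy Co. (R1): 30% × 18% = 5.4% of Northgate Manufacturing Inc.
Aggregating (R3): 12% + 5.4% = 17.4%.

17.4%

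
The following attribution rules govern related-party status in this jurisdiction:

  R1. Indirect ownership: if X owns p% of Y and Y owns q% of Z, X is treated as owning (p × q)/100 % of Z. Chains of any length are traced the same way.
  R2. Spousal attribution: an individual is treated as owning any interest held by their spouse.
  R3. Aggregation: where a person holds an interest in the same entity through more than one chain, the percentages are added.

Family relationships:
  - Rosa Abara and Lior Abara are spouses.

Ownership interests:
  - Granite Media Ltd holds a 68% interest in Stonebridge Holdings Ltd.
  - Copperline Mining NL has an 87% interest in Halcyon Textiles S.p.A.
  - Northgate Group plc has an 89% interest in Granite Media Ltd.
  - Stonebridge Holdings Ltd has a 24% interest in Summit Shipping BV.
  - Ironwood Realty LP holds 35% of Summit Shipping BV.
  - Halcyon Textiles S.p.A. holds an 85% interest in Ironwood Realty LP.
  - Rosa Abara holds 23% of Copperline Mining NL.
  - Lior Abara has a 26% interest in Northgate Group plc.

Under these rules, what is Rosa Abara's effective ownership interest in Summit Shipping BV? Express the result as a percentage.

By spousal attribution (R2), Rosa Abara is treated as owning Lior Abara's 26% interest in Northgate Group plc.
Chain via Copperline Mining NL → Halcyon Textiles S.p.A. → Ironwood Realty LP (R1): 23% × 87% × 85% × 35% = 5.952975% of Summit Shipping BV.
Chain via Northgate Group plc → Granite Media Ltd → Stonebridge Holdings Ltd (R1): 26% × 89% × 68% × 24% = 3.776448% of Summit Shipping BV.
Aggregating (R3): 5.952975% + 3.776448% = 9.729423%.

9.729423%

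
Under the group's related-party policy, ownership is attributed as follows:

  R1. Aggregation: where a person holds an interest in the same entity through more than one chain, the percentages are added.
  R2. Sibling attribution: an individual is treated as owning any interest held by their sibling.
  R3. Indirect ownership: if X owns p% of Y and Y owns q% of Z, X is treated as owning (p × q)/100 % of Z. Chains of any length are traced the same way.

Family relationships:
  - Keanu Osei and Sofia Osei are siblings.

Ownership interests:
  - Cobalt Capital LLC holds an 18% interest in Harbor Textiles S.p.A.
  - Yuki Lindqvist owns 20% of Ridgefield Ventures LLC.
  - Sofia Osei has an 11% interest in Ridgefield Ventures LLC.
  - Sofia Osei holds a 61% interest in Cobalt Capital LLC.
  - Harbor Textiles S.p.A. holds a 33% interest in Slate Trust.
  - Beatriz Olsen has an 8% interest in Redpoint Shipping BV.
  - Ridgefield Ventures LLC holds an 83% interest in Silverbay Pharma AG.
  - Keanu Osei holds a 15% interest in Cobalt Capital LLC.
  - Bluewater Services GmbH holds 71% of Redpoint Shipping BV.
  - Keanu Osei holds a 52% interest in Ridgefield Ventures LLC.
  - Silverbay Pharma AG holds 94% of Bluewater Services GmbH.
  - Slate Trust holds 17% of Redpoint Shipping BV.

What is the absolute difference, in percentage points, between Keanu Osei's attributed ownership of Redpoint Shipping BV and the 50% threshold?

14.334206

By sibling attribution (R2), Keanu Osei is treated as also owning Sofia Osei's interest in Cobalt Capital LLC, giving 15% + 61% = 76%.
By sibling attribution (R2), Keanu Osei is treated as also owning Sofia Osei's interest in Ridgefield Ventures LLC, giving 52% + 11% = 63%.
Chain via Cobalt Capital LLC → Harbor Textiles S.p.A. → Slate Trust (R3): 76% × 18% × 33% × 17% = 0.767448% of Redpoint Shipping BV.
Chain via Ridgefield Ventures LLC → Silverbay Pharma AG → Bluewater Services GmbH (R3): 63% × 83% × 94% × 71% = 34.898346% of Redpoint Shipping BV.
Aggregating (R1): 0.767448% + 34.898346% = 35.665794%.
35.665794% falls short of the 50% threshold by 14.334206 percentage points.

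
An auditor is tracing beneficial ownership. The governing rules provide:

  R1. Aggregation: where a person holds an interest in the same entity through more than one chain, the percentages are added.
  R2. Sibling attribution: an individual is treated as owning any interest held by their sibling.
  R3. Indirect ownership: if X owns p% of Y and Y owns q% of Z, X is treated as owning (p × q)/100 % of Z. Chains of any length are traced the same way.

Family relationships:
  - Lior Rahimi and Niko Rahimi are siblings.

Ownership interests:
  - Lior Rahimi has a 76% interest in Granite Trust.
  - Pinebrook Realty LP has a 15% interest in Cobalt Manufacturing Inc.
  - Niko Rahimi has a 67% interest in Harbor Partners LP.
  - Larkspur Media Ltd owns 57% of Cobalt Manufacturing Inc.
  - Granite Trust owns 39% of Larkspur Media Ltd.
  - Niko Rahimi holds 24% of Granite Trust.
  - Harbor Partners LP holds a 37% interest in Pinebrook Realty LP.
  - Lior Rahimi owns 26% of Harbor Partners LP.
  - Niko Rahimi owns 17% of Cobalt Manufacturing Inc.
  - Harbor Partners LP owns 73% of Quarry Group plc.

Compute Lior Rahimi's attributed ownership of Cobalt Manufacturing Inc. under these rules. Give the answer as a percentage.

By sibling attribution (R2), Lior Rahimi is treated as also owning Niko Rahimi's interest in Granite Trust, giving 76% + 24% = 100%.
By sibling attribution (R2), Lior Rahimi is treated as also owning Niko Rahimi's interest in Harbor Partners LP, giving 26% + 67% = 93%.
By sibling attribution (R2), Lior Rahimi is treated as owning Niko Rahimi's 17% interest in Cobalt Manufacturing Inc.
Chain via Granite Trust → Larkspur Media Ltd (R3): 100% × 39% × 57% = 22.23% of Cobalt Manufacturing Inc.
Chain via Harbor Partners LP → Pinebrook Realty LP (R3): 93% × 37% × 15% = 5.1615% of Cobalt Manufacturing Inc.
Direct interest in Cobalt Manufacturing Inc: 17%.
Aggregating (R1): 22.23% + 5.1615% + 17% = 44.3915%.

44.3915%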